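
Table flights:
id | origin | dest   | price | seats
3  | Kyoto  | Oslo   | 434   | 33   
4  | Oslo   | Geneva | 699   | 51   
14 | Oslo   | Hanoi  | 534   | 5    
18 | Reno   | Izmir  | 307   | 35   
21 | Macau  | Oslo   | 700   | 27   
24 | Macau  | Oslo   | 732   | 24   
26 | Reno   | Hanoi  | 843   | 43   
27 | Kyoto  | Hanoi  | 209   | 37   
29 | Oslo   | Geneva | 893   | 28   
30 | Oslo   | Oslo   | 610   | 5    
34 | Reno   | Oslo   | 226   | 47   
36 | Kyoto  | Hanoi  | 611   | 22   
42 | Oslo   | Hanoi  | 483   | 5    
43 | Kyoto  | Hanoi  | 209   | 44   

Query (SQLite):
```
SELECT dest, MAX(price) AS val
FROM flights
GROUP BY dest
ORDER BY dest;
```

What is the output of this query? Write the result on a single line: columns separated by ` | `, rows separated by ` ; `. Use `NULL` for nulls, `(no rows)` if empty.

Partition flights by dest; compute MAX(price) within each group.
  Geneva: ids {4, 29} → MAX(price)=893
  Hanoi: ids {14, 26, 27, 36, 42, 43} → MAX(price)=843
  Izmir: ids {18} → MAX(price)=307
  Oslo: ids {3, 21, 24, 30, 34} → MAX(price)=732

Geneva | 893 ; Hanoi | 843 ; Izmir | 307 ; Oslo | 732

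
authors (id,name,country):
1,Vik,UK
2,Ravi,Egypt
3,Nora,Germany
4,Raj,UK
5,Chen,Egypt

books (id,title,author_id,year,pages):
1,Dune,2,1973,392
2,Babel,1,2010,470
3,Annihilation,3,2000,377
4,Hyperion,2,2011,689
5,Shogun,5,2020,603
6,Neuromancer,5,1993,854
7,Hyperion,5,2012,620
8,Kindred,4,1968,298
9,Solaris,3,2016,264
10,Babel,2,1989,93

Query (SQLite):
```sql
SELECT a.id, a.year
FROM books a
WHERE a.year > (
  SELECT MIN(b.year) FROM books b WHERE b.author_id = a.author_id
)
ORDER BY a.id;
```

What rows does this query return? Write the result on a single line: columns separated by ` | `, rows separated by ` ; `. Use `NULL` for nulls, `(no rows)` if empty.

For each books row a, compute MIN(year) over rows sharing a.author_id.
Keep row a if a.year > that per-group MIN.
  author_id=1: MIN(year) = 2010
  author_id=2: MIN(year) = 1973
  author_id=3: MIN(year) = 2000
  author_id=4: MIN(year) = 1968
  author_id=5: MIN(year) = 1993

4 | 2011 ; 5 | 2020 ; 7 | 2012 ; 9 | 2016 ; 10 | 1989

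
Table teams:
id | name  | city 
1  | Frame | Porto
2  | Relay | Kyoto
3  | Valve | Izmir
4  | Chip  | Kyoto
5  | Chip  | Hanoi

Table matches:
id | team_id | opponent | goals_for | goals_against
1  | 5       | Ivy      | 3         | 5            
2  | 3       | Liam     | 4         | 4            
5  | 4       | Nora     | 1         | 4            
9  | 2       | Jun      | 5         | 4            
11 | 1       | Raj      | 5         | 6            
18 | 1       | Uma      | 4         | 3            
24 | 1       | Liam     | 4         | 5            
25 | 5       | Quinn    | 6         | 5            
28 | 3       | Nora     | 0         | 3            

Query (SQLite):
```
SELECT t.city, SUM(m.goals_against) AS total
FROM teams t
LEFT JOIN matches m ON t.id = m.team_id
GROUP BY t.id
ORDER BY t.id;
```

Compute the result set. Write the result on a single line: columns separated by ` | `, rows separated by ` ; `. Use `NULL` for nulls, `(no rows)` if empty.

LEFT JOIN keeps every teams row; unmatched ones get NULL for matches columns.
Group by teams.id and compute SUM(m.goals_against). SUM over an all-NULL group is NULL.
  1: ids {11, 18, 24} → SUM(m.goals_against)=14
  2: ids {9} → SUM(m.goals_against)=4
  3: ids {2, 28} → SUM(m.goals_against)=7
  4: ids {5} → SUM(m.goals_against)=4
  5: ids {1, 25} → SUM(m.goals_against)=10

Porto | 14 ; Kyoto | 4 ; Izmir | 7 ; Kyoto | 4 ; Hanoi | 10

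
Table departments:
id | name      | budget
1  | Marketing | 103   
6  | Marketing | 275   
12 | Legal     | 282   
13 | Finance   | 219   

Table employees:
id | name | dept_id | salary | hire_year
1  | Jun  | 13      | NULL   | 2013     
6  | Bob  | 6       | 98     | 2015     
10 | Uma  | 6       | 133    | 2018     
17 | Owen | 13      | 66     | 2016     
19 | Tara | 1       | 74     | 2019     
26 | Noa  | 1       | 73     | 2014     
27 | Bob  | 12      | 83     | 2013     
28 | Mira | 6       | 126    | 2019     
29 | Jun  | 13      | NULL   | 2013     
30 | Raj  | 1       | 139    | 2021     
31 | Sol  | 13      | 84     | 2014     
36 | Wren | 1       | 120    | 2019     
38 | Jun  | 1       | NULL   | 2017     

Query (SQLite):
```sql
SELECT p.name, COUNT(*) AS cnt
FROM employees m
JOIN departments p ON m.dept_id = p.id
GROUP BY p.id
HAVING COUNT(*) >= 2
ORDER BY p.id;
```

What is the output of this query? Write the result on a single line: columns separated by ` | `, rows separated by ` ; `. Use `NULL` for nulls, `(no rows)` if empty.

Join each employees row to its departments via dept_id.
Group joined rows by departments.id; compute COUNT(*) per group.
HAVING: keep groups with count ≥ 2.
  1: ids {19, 26, 30, 36, 38} → COUNT(*)=5
  6: ids {6, 10, 28} → COUNT(*)=3
  12: ids {27} → COUNT(*)=1
  13: ids {1, 17, 29, 31} → COUNT(*)=4

Marketing | 5 ; Marketing | 3 ; Finance | 4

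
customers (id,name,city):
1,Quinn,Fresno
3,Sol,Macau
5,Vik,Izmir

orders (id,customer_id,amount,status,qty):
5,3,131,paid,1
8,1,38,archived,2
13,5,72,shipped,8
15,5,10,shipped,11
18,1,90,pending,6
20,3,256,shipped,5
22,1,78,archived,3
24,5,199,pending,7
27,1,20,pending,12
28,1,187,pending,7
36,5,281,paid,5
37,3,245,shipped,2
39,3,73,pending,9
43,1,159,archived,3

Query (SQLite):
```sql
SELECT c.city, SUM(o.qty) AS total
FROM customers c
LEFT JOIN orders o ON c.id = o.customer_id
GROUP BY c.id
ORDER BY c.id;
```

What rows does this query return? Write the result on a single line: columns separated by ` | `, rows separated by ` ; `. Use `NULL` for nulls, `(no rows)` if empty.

Fresno | 33 ; Macau | 17 ; Izmir | 31

LEFT JOIN keeps every customers row; unmatched ones get NULL for orders columns.
Group by customers.id and compute SUM(o.qty). SUM over an all-NULL group is NULL.
  1: ids {8, 18, 22, 27, 28, 43} → SUM(o.qty)=33
  3: ids {5, 20, 37, 39} → SUM(o.qty)=17
  5: ids {13, 15, 24, 36} → SUM(o.qty)=31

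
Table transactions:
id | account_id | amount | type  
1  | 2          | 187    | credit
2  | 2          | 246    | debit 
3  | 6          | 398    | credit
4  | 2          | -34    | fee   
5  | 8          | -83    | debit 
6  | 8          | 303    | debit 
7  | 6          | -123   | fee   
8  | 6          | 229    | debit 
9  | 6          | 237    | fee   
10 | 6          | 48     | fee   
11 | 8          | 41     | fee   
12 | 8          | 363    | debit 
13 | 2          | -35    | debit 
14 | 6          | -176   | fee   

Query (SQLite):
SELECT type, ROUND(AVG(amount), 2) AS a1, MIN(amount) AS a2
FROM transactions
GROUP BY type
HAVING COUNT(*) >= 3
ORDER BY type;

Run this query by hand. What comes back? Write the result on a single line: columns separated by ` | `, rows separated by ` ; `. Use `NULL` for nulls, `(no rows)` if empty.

Group transactions by type.
Per group compute: ROUND(AVG(amount), 2), MIN(amount).
HAVING: drop groups with fewer than 3 rows.
  credit: ids {1, 3} → ROUND(AVG(amount), 2)=292.5, MIN(amount)=187
  debit: ids {2, 5, 6, 8, 12, 13} → ROUND(AVG(amount), 2)=170.5, MIN(amount)=-83
  fee: ids {4, 7, 9, 10, 11, 14} → ROUND(AVG(amount), 2)=-1.17, MIN(amount)=-176

debit | 170.5 | -83 ; fee | -1.17 | -176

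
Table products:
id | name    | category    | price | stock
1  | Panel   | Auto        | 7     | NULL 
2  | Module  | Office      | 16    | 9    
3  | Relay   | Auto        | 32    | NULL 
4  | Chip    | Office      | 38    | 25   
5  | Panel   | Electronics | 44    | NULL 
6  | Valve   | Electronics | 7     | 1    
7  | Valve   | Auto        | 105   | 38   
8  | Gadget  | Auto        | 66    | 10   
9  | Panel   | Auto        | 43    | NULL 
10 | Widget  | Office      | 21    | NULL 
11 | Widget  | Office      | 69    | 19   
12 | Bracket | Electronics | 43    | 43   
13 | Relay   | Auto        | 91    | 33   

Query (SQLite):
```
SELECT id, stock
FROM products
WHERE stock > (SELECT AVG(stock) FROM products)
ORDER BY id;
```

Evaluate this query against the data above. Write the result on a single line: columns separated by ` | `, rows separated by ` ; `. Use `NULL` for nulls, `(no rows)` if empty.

4 | 25 ; 7 | 38 ; 12 | 43 ; 13 | 33

Scalar subquery: AVG(stock) over all products rows = 22.25.
Keep rows where stock > that value.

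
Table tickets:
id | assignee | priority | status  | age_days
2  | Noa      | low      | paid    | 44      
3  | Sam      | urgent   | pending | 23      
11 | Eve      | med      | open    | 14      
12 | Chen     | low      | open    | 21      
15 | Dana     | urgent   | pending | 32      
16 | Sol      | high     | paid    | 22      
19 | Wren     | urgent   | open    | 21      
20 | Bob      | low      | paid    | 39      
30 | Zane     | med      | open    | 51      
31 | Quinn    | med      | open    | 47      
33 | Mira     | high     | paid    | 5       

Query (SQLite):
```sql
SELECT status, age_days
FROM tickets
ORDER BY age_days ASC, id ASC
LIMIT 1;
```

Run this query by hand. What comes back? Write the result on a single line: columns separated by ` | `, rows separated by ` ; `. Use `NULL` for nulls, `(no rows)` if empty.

paid | 5

Sort by age_days asc, tiebreak id asc: (5, id=33), (14, id=11), (21, id=12), (21, id=19) …. Take first 1.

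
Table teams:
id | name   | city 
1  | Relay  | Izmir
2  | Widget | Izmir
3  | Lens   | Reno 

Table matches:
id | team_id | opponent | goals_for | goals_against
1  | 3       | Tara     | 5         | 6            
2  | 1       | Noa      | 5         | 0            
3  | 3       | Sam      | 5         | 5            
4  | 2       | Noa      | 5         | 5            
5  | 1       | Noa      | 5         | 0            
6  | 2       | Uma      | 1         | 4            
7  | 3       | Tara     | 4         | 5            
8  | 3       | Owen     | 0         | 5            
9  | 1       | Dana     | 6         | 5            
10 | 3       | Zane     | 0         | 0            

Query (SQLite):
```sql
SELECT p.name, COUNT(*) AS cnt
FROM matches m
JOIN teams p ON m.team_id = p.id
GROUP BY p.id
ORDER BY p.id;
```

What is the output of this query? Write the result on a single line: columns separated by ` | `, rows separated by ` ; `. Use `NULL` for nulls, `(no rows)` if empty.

Join each matches row to its teams via team_id.
Group joined rows by teams.id; compute COUNT(*) per group.
  1: ids {2, 5, 9} → COUNT(*)=3
  2: ids {4, 6} → COUNT(*)=2
  3: ids {1, 3, 7, 8, 10} → COUNT(*)=5

Relay | 3 ; Widget | 2 ; Lens | 5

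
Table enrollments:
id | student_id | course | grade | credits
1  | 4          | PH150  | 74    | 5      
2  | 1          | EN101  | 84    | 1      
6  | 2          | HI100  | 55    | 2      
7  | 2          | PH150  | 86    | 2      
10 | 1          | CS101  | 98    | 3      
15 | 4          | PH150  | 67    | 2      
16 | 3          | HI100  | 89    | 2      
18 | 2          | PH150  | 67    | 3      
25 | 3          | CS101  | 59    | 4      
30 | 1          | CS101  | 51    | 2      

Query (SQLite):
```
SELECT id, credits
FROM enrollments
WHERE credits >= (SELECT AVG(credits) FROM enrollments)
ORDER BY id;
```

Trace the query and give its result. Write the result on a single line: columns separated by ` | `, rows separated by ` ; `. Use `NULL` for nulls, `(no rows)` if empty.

Scalar subquery: AVG(credits) over all enrollments rows = 2.6.
Keep rows where credits >= that value.

1 | 5 ; 10 | 3 ; 18 | 3 ; 25 | 4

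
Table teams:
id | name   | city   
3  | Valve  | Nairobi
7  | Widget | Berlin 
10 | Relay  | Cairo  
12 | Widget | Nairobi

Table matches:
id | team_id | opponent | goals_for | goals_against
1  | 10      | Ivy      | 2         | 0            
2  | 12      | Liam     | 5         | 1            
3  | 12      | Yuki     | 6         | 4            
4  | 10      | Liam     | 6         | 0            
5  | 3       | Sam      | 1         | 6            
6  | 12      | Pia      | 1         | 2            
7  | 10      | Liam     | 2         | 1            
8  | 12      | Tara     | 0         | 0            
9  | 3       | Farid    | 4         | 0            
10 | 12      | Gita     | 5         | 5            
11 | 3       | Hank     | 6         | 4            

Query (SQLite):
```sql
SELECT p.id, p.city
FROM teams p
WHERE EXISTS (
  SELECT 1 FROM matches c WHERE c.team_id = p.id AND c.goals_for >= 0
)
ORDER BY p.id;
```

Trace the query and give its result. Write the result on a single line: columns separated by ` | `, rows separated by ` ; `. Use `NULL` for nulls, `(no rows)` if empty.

3 | Nairobi ; 10 | Cairo ; 12 | Nairobi

For each teams row, check whether any matches with matching team_id has goals_for >= 0.
Keep rows where that is true.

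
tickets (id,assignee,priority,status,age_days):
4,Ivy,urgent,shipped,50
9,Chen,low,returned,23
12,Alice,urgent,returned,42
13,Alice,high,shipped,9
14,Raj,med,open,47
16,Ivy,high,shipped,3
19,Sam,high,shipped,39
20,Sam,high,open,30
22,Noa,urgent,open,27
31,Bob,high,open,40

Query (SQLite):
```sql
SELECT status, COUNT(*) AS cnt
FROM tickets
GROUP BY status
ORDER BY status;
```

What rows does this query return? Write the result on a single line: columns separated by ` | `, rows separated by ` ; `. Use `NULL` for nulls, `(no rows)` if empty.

open | 4 ; returned | 2 ; shipped | 4

Partition tickets by status; compute COUNT(*) within each group.
  open: ids {14, 20, 22, 31} → COUNT(*)=4
  returned: ids {9, 12} → COUNT(*)=2
  shipped: ids {4, 13, 16, 19} → COUNT(*)=4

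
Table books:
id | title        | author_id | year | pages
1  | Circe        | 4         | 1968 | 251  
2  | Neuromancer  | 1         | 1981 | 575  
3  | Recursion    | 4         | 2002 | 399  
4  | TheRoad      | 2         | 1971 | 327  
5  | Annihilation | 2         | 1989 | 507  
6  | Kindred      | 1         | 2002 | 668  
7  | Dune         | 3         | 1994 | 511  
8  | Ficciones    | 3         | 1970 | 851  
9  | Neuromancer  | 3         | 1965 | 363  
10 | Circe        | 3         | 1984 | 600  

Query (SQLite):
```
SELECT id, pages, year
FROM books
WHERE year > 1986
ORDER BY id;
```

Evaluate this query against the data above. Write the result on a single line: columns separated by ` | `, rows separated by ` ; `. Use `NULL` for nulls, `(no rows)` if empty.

3 | 399 | 2002 ; 5 | 507 | 1989 ; 6 | 668 | 2002 ; 7 | 511 | 1994

year > 1986: ids {3, 5, 6, 7}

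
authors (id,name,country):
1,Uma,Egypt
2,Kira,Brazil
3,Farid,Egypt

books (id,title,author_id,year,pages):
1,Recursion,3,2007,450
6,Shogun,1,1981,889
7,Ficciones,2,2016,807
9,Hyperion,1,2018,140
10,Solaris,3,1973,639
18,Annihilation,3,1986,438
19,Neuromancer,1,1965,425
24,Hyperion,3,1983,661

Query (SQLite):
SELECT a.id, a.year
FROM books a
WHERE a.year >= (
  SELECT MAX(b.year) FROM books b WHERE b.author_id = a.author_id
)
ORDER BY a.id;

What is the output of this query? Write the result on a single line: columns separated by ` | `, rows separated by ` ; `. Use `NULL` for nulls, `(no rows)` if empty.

1 | 2007 ; 7 | 2016 ; 9 | 2018

For each books row a, compute MAX(year) over rows sharing a.author_id.
Keep row a if a.year >= that per-group MAX.
  author_id=1: MAX(year) = 2018
  author_id=2: MAX(year) = 2016
  author_id=3: MAX(year) = 2007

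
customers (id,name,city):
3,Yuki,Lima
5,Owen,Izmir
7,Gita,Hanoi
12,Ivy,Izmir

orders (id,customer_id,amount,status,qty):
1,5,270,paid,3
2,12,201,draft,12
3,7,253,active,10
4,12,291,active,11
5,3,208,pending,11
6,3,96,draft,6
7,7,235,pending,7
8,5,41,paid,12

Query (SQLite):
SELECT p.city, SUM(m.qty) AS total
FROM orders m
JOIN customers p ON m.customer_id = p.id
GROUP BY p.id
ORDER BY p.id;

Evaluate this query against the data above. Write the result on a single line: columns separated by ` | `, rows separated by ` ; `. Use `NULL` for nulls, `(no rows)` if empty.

Join each orders row to its customers via customer_id.
Group joined rows by customers.id; compute SUM(m.qty) per group.
  3: ids {5, 6} → SUM(m.qty)=17
  5: ids {1, 8} → SUM(m.qty)=15
  7: ids {3, 7} → SUM(m.qty)=17
  12: ids {2, 4} → SUM(m.qty)=23

Lima | 17 ; Izmir | 15 ; Hanoi | 17 ; Izmir | 23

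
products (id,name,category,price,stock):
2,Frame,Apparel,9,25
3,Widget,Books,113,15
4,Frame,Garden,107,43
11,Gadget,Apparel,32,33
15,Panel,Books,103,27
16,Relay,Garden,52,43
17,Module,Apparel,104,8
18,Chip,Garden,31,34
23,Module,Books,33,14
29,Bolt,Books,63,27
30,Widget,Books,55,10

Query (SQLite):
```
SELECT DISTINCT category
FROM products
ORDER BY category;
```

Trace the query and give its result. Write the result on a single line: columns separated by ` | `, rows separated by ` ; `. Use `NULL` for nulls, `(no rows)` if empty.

Apparel ; Books ; Garden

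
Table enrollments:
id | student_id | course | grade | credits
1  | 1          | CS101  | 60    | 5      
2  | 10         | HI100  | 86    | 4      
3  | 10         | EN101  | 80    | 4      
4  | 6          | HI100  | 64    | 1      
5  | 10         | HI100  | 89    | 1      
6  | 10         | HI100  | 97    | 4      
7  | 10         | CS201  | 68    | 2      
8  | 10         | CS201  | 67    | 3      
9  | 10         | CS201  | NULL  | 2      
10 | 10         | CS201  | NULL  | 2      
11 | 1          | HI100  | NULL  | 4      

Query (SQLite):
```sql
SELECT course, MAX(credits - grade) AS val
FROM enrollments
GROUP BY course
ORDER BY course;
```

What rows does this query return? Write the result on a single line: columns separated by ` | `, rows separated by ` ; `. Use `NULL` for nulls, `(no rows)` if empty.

For each row compute credits - grade.
Group by course; take MAX of the expression per group.
  CS101: ids {1} → MAX(credits - grade)=-55
  CS201: ids {7, 8, 9, 10} → MAX(credits - grade)=-64
  EN101: ids {3} → MAX(credits - grade)=-76
  HI100: ids {2, 4, 5, 6, 11} → MAX(credits - grade)=-63

CS101 | -55 ; CS201 | -64 ; EN101 | -76 ; HI100 | -63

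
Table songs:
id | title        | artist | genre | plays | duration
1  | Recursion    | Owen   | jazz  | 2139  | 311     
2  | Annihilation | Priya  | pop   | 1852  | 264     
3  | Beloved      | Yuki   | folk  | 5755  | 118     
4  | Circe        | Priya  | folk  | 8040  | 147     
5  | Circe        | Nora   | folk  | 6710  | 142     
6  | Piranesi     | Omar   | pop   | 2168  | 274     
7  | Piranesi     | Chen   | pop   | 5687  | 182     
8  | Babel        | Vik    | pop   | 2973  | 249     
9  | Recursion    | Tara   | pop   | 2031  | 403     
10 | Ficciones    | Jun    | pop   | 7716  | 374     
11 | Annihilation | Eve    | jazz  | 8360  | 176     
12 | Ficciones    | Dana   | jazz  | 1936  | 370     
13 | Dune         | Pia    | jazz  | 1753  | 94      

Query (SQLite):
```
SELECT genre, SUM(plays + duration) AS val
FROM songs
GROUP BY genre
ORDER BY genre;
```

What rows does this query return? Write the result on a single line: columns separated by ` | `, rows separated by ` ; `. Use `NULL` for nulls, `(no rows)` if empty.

For each row compute plays + duration.
Group by genre; take SUM of the expression per group.
  folk: ids {3, 4, 5} → SUM(plays + duration)=20912
  jazz: ids {1, 11, 12, 13} → SUM(plays + duration)=15139
  pop: ids {2, 6, 7, 8, 9, 10} → SUM(plays + duration)=24173

folk | 20912 ; jazz | 15139 ; pop | 24173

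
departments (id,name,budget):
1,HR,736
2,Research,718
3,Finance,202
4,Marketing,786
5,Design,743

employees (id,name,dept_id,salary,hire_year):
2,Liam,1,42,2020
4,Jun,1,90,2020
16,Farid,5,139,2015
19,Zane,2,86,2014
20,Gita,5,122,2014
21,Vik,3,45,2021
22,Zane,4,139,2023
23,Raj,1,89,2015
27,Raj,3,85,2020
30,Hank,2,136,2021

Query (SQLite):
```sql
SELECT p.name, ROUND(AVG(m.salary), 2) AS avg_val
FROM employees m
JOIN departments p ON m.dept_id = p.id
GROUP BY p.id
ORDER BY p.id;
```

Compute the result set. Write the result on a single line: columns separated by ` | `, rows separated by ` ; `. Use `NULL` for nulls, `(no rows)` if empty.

Join each employees row to its departments via dept_id.
Group joined rows by departments.id; compute ROUND(AVG(m.salary), 2) per group.
  1: ids {2, 4, 23} → ROUND(AVG(m.salary), 2)=73.67
  2: ids {19, 30} → ROUND(AVG(m.salary), 2)=111
  3: ids {21, 27} → ROUND(AVG(m.salary), 2)=65
  4: ids {22} → ROUND(AVG(m.salary), 2)=139
  5: ids {16, 20} → ROUND(AVG(m.salary), 2)=130.5

HR | 73.67 ; Research | 111 ; Finance | 65 ; Marketing | 139 ; Design | 130.5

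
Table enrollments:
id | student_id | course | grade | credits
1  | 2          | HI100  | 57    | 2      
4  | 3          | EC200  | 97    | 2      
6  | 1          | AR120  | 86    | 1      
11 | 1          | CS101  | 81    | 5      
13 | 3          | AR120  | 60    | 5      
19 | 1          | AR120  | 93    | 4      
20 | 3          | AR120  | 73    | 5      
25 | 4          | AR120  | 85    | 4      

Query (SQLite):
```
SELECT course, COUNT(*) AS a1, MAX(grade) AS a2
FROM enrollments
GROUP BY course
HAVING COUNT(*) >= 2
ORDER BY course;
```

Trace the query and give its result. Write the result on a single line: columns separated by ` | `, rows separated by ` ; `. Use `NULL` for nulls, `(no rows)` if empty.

AR120 | 5 | 93

Group enrollments by course.
Per group compute: COUNT(*), MAX(grade).
HAVING: drop groups with fewer than 2 rows.
  AR120: ids {6, 13, 19, 20, 25} → COUNT(*)=5, MAX(grade)=93
  CS101: ids {11} → COUNT(*)=1, MAX(grade)=81
  EC200: ids {4} → COUNT(*)=1, MAX(grade)=97
  HI100: ids {1} → COUNT(*)=1, MAX(grade)=57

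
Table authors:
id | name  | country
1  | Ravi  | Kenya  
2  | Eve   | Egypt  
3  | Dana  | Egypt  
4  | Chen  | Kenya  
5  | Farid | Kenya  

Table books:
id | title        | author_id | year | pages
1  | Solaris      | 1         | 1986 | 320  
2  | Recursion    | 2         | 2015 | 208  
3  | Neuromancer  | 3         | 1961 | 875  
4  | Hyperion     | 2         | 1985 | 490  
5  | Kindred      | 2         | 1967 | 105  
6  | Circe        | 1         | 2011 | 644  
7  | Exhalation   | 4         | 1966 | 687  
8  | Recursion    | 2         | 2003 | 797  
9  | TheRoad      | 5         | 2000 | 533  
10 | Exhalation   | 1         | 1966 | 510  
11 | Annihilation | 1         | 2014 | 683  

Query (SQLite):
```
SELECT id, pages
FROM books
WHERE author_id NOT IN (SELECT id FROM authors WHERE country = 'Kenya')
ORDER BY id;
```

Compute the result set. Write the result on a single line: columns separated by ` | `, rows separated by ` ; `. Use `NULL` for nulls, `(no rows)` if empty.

2 | 208 ; 3 | 875 ; 4 | 490 ; 5 | 105 ; 8 | 797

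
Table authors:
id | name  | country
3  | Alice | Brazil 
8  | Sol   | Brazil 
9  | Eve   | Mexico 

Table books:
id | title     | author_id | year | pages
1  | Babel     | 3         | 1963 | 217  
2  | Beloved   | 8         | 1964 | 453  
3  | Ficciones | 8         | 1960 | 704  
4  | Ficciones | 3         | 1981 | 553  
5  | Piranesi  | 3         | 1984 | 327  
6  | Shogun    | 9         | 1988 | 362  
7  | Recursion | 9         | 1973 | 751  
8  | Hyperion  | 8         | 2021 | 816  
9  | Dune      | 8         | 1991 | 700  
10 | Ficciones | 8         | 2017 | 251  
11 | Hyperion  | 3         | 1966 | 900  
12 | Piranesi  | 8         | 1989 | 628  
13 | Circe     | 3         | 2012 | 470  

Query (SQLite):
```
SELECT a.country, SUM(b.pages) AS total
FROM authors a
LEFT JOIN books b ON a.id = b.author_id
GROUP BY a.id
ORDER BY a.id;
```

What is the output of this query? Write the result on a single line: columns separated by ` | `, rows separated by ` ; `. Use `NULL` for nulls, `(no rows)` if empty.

LEFT JOIN keeps every authors row; unmatched ones get NULL for books columns.
Group by authors.id and compute SUM(b.pages). SUM over an all-NULL group is NULL.
  3: ids {1, 4, 5, 11, 13} → SUM(b.pages)=2467
  8: ids {2, 3, 8, 9, 10, 12} → SUM(b.pages)=3552
  9: ids {6, 7} → SUM(b.pages)=1113

Brazil | 2467 ; Brazil | 3552 ; Mexico | 1113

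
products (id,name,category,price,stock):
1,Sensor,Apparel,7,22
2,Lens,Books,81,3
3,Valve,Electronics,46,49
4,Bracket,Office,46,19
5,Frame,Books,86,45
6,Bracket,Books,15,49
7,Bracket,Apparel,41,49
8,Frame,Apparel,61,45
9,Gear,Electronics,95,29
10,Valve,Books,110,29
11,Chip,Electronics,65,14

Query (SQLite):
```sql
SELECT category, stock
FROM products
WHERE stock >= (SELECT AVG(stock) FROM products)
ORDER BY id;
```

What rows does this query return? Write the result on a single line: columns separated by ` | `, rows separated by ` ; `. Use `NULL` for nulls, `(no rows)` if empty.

Electronics | 49 ; Books | 45 ; Books | 49 ; Apparel | 49 ; Apparel | 45

Scalar subquery: AVG(stock) over all products rows = 32.090909 (≈; comparison uses full precision).
Keep rows where stock >= that value.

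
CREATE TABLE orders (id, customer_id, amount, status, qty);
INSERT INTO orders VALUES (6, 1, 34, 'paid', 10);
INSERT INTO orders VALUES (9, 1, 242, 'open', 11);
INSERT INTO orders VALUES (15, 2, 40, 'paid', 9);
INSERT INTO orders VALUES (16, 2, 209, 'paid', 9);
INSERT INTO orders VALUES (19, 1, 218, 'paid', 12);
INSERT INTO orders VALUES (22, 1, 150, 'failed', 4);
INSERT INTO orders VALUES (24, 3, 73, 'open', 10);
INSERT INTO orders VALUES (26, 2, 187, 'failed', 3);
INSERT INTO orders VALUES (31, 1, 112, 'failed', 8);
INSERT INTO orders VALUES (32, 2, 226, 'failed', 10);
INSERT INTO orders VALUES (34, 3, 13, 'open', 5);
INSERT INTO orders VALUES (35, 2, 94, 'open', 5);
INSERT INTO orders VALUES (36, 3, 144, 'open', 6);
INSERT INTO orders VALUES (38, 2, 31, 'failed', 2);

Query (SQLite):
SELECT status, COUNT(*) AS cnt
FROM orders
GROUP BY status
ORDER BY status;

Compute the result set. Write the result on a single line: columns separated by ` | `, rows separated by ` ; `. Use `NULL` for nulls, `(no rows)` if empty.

failed | 5 ; open | 5 ; paid | 4

Partition orders by status; compute COUNT(*) within each group.
  failed: ids {22, 26, 31, 32, 38} → COUNT(*)=5
  open: ids {9, 24, 34, 35, 36} → COUNT(*)=5
  paid: ids {6, 15, 16, 19} → COUNT(*)=4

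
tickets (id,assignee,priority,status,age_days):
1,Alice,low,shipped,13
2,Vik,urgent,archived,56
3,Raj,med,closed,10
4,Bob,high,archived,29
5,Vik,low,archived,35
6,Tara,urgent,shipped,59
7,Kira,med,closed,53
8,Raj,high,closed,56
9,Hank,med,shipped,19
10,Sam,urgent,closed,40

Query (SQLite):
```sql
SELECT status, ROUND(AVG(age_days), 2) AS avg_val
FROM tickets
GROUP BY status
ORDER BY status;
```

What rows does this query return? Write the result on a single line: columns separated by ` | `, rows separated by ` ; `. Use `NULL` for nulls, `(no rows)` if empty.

Partition tickets by status; compute ROUND(AVG(age_days), 2) within each group.
  archived: ids {2, 4, 5} → ROUND(AVG(age_days), 2)=40
  closed: ids {3, 7, 8, 10} → ROUND(AVG(age_days), 2)=39.75
  shipped: ids {1, 6, 9} → ROUND(AVG(age_days), 2)=30.33

archived | 40 ; closed | 39.75 ; shipped | 30.33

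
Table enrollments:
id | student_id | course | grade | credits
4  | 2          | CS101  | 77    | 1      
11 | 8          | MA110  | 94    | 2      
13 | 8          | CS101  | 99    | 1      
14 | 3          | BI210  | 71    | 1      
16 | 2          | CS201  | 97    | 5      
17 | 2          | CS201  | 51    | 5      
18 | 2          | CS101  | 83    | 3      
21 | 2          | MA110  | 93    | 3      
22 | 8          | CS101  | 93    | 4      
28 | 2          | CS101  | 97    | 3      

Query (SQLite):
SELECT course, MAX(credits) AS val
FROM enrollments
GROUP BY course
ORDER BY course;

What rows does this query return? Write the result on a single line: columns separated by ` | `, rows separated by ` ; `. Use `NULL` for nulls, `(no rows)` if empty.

Partition enrollments by course; compute MAX(credits) within each group.
  BI210: ids {14} → MAX(credits)=1
  CS101: ids {4, 13, 18, 22, 28} → MAX(credits)=4
  CS201: ids {16, 17} → MAX(credits)=5
  MA110: ids {11, 21} → MAX(credits)=3

BI210 | 1 ; CS101 | 4 ; CS201 | 5 ; MA110 | 3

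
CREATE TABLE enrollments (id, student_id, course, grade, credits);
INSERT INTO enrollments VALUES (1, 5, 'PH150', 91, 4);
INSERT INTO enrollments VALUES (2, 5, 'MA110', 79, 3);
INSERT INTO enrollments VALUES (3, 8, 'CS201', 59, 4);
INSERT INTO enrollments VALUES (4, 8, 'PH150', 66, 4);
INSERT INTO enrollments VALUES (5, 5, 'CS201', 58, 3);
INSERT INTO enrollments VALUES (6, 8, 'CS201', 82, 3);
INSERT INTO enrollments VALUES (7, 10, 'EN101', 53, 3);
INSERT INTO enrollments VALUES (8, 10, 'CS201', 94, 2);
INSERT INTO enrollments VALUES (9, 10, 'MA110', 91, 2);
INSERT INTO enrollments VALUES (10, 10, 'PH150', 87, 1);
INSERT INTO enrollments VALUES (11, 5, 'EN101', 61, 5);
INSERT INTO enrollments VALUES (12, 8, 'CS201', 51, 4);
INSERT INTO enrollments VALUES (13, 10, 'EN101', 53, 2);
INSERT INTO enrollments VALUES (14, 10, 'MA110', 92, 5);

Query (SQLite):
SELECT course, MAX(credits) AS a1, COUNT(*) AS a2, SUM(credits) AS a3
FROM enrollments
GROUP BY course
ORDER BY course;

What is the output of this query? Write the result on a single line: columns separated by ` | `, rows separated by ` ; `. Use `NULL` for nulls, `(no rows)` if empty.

Group enrollments by course.
Per group compute: MAX(credits), COUNT(*), SUM(credits).
  CS201: ids {3, 5, 6, 8, 12} → MAX(credits)=4, COUNT(*)=5, SUM(credits)=16
  EN101: ids {7, 11, 13} → MAX(credits)=5, COUNT(*)=3, SUM(credits)=10
  MA110: ids {2, 9, 14} → MAX(credits)=5, COUNT(*)=3, SUM(credits)=10
  PH150: ids {1, 4, 10} → MAX(credits)=4, COUNT(*)=3, SUM(credits)=9

CS201 | 4 | 5 | 16 ; EN101 | 5 | 3 | 10 ; MA110 | 5 | 3 | 10 ; PH150 | 4 | 3 | 9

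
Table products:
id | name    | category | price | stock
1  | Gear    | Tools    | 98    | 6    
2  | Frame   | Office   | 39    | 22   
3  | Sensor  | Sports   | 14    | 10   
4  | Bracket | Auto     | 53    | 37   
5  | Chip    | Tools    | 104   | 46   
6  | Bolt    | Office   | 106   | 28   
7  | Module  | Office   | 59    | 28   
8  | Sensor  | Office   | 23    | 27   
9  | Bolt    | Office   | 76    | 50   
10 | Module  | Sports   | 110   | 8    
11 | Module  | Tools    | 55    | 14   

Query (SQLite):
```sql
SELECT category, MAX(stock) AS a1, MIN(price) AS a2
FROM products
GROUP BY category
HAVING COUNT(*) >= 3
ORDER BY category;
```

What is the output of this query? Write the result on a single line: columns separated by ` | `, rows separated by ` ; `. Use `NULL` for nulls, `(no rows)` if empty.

Office | 50 | 23 ; Tools | 46 | 55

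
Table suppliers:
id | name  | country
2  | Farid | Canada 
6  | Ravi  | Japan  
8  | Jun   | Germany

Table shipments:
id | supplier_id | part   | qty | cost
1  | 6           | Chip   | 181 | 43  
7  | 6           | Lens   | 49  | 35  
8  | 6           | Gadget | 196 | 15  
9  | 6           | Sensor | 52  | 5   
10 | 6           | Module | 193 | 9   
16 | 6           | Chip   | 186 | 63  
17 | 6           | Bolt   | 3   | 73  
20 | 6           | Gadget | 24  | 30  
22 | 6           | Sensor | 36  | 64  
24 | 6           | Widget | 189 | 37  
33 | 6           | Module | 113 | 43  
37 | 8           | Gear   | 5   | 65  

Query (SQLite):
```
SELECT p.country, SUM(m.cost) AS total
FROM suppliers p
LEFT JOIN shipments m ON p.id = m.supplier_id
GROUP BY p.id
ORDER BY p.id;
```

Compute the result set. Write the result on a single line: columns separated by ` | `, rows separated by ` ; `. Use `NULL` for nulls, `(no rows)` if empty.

Canada | NULL ; Japan | 417 ; Germany | 65

LEFT JOIN keeps every suppliers row; unmatched ones get NULL for shipments columns.
Group by suppliers.id and compute SUM(m.cost). SUM over an all-NULL group is NULL.
  2: ids {—} → SUM(m.cost)=NULL
  6: ids {1, 7, 8, 9, 10, 16, 17, 20, 22, 24, 33} → SUM(m.cost)=417
  8: ids {37} → SUM(m.cost)=65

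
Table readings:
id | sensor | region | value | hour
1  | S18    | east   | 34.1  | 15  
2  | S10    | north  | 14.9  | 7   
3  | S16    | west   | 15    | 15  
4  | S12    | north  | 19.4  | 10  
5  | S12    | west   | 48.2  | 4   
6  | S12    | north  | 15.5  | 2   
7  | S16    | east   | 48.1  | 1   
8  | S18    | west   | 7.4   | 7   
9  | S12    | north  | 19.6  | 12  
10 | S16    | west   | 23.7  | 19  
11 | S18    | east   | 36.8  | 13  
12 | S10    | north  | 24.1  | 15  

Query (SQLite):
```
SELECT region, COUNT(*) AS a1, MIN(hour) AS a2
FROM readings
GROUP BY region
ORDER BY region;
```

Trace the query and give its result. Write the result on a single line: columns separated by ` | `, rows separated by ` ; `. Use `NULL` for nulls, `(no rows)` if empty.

east | 3 | 1 ; north | 5 | 2 ; west | 4 | 4

Group readings by region.
Per group compute: COUNT(*), MIN(hour).
  east: ids {1, 7, 11} → COUNT(*)=3, MIN(hour)=1
  north: ids {2, 4, 6, 9, 12} → COUNT(*)=5, MIN(hour)=2
  west: ids {3, 5, 8, 10} → COUNT(*)=4, MIN(hour)=4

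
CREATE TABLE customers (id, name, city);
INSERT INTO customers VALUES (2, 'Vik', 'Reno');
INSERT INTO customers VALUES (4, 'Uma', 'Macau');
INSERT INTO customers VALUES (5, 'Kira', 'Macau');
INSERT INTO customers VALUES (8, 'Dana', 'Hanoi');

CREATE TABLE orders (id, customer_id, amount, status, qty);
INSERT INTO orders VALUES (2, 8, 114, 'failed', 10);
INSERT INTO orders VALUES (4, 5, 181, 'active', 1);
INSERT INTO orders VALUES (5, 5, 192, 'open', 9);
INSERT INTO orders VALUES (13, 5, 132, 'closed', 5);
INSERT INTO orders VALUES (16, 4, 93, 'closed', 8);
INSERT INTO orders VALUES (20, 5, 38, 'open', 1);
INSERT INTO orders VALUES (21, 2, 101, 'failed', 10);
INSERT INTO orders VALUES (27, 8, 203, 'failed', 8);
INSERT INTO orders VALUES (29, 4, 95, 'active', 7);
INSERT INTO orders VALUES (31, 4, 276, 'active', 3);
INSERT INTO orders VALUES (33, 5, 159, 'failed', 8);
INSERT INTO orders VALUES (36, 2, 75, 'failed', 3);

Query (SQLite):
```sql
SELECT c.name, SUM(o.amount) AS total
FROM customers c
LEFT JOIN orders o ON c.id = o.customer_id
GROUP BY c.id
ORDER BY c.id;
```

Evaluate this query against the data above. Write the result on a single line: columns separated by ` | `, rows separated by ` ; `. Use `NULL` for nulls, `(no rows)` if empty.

Vik | 176 ; Uma | 464 ; Kira | 702 ; Dana | 317

LEFT JOIN keeps every customers row; unmatched ones get NULL for orders columns.
Group by customers.id and compute SUM(o.amount). SUM over an all-NULL group is NULL.
  2: ids {21, 36} → SUM(o.amount)=176
  4: ids {16, 29, 31} → SUM(o.amount)=464
  5: ids {4, 5, 13, 20, 33} → SUM(o.amount)=702
  8: ids {2, 27} → SUM(o.amount)=317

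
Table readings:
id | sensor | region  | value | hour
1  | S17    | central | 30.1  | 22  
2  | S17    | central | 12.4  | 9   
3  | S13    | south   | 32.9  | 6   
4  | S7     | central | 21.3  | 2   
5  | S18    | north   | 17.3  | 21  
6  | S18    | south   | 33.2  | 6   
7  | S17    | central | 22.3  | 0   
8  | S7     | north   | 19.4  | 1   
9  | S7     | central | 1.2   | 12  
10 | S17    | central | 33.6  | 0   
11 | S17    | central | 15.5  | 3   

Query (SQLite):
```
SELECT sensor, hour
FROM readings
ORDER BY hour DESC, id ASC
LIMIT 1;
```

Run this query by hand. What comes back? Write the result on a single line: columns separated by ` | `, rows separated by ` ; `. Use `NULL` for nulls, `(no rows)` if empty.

Sort by hour desc, tiebreak id asc: (22, id=1), (21, id=5), (12, id=9), (9, id=2) …. Take first 1.

S17 | 22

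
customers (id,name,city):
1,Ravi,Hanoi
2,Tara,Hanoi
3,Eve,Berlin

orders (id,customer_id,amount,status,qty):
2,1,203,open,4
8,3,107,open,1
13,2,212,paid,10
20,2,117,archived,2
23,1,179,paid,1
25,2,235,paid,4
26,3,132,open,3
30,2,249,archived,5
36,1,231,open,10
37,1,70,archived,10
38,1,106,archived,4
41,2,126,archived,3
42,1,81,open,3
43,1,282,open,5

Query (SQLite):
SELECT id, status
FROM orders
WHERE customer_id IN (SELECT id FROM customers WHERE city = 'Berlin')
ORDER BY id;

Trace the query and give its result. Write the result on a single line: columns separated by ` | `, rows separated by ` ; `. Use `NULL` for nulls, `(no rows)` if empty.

Inner query: customers.id where city = 'Berlin'.
Outer: keep orders rows whose customer_id is in that set.
Inner query → {3}

8 | open ; 26 | open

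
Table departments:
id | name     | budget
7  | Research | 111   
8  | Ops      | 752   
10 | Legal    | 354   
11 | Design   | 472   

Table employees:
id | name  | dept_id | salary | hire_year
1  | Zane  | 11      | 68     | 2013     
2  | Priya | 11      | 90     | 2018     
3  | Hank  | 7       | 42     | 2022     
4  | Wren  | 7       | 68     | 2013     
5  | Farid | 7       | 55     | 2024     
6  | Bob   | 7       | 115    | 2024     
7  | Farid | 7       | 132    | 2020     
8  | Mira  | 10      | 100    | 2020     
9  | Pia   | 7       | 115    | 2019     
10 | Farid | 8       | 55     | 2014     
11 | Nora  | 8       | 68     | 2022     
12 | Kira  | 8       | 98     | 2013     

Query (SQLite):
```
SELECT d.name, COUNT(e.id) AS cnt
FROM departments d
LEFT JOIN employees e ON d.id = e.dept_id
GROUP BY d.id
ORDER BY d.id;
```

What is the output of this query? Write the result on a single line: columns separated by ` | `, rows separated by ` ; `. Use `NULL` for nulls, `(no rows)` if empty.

LEFT JOIN keeps every departments row; unmatched ones get NULL for employees columns.
Group by departments.id and compute COUNT(e.id). COUNT(col) of an all-NULL group is 0.
  7: ids {3, 4, 5, 6, 7, 9} → COUNT(e.id)=6
  8: ids {10, 11, 12} → COUNT(e.id)=3
  10: ids {8} → COUNT(e.id)=1
  11: ids {1, 2} → COUNT(e.id)=2

Research | 6 ; Ops | 3 ; Legal | 1 ; Design | 2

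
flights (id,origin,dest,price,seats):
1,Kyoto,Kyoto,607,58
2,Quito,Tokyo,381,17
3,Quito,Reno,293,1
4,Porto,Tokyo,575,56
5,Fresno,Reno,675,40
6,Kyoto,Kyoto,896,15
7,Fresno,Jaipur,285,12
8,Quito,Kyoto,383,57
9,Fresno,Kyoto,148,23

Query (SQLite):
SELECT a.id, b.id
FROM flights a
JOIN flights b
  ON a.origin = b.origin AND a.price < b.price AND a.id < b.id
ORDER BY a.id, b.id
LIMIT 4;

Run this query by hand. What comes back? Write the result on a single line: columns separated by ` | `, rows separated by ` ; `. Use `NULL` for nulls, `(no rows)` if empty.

Pairs (a,b) with same origin, a.price < b.price, a.id < b.id.
origin groups: Fresno:{5,7,9} Kyoto:{1,6} Porto:{4} Quito:{2,3,8}
Ordered by (a.id, b.id); first 4.

1 | 6 ; 2 | 8 ; 3 | 8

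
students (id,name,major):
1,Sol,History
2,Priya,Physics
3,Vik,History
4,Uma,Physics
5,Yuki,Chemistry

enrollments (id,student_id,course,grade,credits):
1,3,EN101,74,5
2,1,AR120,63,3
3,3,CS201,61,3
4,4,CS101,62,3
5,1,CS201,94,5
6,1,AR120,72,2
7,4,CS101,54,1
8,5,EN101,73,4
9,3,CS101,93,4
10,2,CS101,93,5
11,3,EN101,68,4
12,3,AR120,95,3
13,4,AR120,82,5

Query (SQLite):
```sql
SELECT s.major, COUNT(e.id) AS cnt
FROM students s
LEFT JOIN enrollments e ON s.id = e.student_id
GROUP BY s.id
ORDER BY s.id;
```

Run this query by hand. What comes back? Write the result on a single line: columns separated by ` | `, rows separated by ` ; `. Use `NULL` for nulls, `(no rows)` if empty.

LEFT JOIN keeps every students row; unmatched ones get NULL for enrollments columns.
Group by students.id and compute COUNT(e.id). COUNT(col) of an all-NULL group is 0.
  1: ids {2, 5, 6} → COUNT(e.id)=3
  2: ids {10} → COUNT(e.id)=1
  3: ids {1, 3, 9, 11, 12} → COUNT(e.id)=5
  4: ids {4, 7, 13} → COUNT(e.id)=3
  5: ids {8} → COUNT(e.id)=1

History | 3 ; Physics | 1 ; History | 5 ; Physics | 3 ; Chemistry | 1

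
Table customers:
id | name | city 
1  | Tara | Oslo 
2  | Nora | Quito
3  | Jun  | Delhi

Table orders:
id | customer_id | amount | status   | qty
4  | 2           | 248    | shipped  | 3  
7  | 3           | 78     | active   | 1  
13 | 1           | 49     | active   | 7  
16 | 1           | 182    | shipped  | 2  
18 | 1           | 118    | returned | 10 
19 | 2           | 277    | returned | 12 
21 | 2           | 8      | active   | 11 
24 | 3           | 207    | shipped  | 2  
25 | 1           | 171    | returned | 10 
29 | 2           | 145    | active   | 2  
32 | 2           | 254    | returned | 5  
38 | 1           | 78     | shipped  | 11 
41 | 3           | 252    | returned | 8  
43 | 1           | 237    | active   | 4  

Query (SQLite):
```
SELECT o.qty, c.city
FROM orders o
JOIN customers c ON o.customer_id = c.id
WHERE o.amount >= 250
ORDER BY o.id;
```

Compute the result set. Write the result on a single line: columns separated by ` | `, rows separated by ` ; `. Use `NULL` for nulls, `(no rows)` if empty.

Each orders row matches the customers row where customer_id = customers.id.
Then keep rows with o.amount >= 250.

12 | Quito ; 5 | Quito ; 8 | Delhi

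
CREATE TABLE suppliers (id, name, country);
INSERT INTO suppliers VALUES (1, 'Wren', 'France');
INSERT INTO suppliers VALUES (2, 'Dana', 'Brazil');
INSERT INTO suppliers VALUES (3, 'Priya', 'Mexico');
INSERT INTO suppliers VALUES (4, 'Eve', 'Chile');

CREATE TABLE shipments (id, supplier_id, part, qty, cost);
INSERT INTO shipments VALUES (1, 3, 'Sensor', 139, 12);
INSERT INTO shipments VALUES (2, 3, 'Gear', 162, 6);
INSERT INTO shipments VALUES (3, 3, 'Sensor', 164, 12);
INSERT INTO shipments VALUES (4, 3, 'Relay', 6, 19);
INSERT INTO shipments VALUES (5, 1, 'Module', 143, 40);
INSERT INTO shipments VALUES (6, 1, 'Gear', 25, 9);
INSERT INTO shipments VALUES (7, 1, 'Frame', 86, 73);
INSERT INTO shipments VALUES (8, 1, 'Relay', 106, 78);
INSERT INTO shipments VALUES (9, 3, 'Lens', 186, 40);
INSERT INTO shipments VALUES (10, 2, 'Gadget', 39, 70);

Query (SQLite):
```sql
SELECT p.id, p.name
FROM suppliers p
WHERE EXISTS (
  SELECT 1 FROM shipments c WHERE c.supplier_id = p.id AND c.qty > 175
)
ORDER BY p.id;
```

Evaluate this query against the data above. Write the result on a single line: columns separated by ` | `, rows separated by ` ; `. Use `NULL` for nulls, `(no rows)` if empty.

For each suppliers row, check whether any shipments with matching supplier_id has qty > 175.
Keep rows where that is true.

3 | Priya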